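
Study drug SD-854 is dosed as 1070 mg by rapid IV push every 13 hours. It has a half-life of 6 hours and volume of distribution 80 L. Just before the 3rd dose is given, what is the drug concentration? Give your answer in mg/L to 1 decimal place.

f = (1/2)^(τ/t½) = (1/2)^(13/6) ≈ 0.2227.
C₀ = D/Vd = 1070/80 ≈ 13.375 mg/L.
Before the 3rd dose, 2 doses have been given. Superposition: Cmin = C₀·(f + f²).
≈ 13.375 × (0.2227 + 0.0496) ≈ 13.375 × 0.2723 ≈ 3.642 mg/L.

3.6 mg/L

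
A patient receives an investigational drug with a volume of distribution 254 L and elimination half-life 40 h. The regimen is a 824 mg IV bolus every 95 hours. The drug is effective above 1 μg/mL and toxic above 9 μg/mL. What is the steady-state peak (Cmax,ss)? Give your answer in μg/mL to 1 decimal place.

k = ln2/t½ = ln2/40 ≈ 0.017329 h⁻¹; fraction remaining f = e^(−kτ) = e^(−0.017329×95) ≈ 0.1928.
Accumulation ratio R = 1/(1 − f) ≈ 1/0.8072 ≈ 1.2389.
Single-dose peak C₀ = D/Vd = 824/254 ≈ 3.244 μg/mL.
Steady-state peak Cmax,ss = C₀·R ≈ 3.244 × 1.2389 ≈ 4.019 μg/mL.
Peak 4.0 μg/mL vs MTC 9 μg/mL: below toxic threshold.

4.0 μg/mL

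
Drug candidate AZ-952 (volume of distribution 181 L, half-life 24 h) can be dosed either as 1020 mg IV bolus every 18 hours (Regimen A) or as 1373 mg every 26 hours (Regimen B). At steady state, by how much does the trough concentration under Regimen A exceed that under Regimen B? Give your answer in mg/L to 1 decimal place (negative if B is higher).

1.5 mg/L

Regimen A: f = (1/2)^(18/24) ≈ 0.5946; Cmin,ss = (1020/181)·f/(1−f) ≈ 8.265 mg/L.
Regimen B: f = (1/2)^(26/24) ≈ 0.4719; Cmin,ss = (1373/181)·f/(1−f) ≈ 6.778 mg/L.
Difference ≈ 8.265 − 6.778 ≈ 1.487 mg/L.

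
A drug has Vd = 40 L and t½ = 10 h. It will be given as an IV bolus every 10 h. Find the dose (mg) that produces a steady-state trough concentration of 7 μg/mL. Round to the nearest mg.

280 mg

τ/t½ = 10/10 ≈ 1, so f = (1/2)^(10/10) ≈ 0.500000.
Cmin,ss = (D/Vd)·f/(1−f), so D = Cmin,ss·Vd·(1−f)/f.
D = 7 × 40 × (1−f)/f ≈ 7 × 40 × 1.00000 ≈ 280.00 mg.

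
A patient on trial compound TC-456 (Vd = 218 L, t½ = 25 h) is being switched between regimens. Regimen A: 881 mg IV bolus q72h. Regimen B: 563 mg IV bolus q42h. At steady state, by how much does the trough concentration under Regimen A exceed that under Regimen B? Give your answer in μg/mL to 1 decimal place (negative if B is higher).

-0.5 μg/mL

Regimen A: f = (1/2)^(72/25) ≈ 0.1358; Cmin,ss = (881/218)·f/(1−f) ≈ 0.635 μg/mL.
Regimen B: f = (1/2)^(42/25) ≈ 0.3121; Cmin,ss = (563/218)·f/(1−f) ≈ 1.172 μg/mL.
Difference ≈ 0.635 − 1.172 ≈ -0.537 μg/mL.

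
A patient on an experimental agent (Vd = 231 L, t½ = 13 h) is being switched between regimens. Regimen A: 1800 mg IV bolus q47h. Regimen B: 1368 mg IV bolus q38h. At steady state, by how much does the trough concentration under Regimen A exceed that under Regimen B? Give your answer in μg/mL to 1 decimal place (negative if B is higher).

Regimen A: f = (1/2)^(47/13) ≈ 0.0816; Cmin,ss = (1800/231)·f/(1−f) ≈ 0.692 μg/mL.
Regimen B: f = (1/2)^(38/13) ≈ 0.1318; Cmin,ss = (1368/231)·f/(1−f) ≈ 0.899 μg/mL.
Difference ≈ 0.692 − 0.899 ≈ -0.207 μg/mL.

-0.2 μg/mL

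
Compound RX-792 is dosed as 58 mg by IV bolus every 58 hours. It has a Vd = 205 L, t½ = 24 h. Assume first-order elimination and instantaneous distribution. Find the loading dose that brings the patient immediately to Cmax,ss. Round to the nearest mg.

f = (1/2)^(58/24) ≈ 0.187288; accumulation ratio R = 1/(1−f) ≈ 1.23045.
Loading dose to hit Cmax,ss on first dose: D_load = D_maint·R ≈ 58 × 1.23045 ≈ 71.37 mg.

71 mg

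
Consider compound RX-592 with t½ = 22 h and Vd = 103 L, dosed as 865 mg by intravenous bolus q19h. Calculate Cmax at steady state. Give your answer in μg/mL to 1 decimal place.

18.6 μg/mL

τ/t½ = 19/22 ≈ 0.86364, so fraction remaining f = (1/2)^(19/22) ≈ 0.5496.
At steady state, accumulation factor R = 1/(1 − e^(−kτ)) ≈ 2.2202.
Each bolus raises the concentration by D/Vd = 865/103 ≈ 8.398 μg/mL.
Steady-state peak Cmax,ss = C₀·R ≈ 8.398 × 2.2202 ≈ 18.645 μg/mL.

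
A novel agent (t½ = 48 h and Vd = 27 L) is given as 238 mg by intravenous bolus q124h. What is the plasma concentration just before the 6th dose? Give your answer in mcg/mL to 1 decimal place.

f = (1/2)^(τ/t½) = (1/2)^(124/48) ≈ 0.1669.
C₀ = D/Vd = 238/27 ≈ 8.815 mcg/mL.
Before the 6th dose, 5 doses have been given. Superposition: Cmin = C₀·(f + f² + … + f^5).
≈ 8.815 × (0.1669 + 0.0279 + 0.0046 + 0.0008 + 0.0001) ≈ 8.815 × 0.2003 ≈ 1.766 mcg/mL.

1.8 mcg/mL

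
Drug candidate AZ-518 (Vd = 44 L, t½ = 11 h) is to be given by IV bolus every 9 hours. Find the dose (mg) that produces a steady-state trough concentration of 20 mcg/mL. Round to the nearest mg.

672 mg

τ/t½ = 9/11 ≈ 0.81818, so f = (1/2)^(9/11) ≈ 0.567156.
Cmin,ss = (D/Vd)·f/(1−f), so D = Cmin,ss·Vd·(1−f)/f.
D = 20 × 44 × (1−f)/f ≈ 20 × 44 × 0.76318 ≈ 671.60 mg.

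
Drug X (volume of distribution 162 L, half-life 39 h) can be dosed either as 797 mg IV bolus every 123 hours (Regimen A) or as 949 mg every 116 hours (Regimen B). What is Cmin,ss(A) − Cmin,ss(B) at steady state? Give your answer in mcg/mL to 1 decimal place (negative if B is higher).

-0.2 mcg/mL

Regimen A: f = (1/2)^(123/39) ≈ 0.1124; Cmin,ss = (797/162)·f/(1−f) ≈ 0.623 mcg/mL.
Regimen B: f = (1/2)^(116/39) ≈ 0.1272; Cmin,ss = (949/162)·f/(1−f) ≈ 0.854 mcg/mL.
Difference ≈ 0.623 − 0.854 ≈ -0.231 mcg/mL.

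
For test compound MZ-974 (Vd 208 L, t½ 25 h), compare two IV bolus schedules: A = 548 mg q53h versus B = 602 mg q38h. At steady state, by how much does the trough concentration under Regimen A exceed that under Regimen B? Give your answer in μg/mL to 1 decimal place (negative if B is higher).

Regimen A: f = (1/2)^(53/25) ≈ 0.2300; Cmin,ss = (548/208)·f/(1−f) ≈ 0.787 μg/mL.
Regimen B: f = (1/2)^(38/25) ≈ 0.3487; Cmin,ss = (602/208)·f/(1−f) ≈ 1.550 μg/mL.
Difference ≈ 0.787 − 1.550 ≈ -0.763 μg/mL.

-0.8 μg/mL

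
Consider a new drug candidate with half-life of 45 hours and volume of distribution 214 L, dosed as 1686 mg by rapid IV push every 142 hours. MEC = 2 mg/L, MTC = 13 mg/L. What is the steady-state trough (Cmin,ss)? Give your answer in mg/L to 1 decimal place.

1.0 mg/L

k = ln2/t½ = ln2/45 ≈ 0.015403 h⁻¹; fraction remaining f = e^(−kτ) = e^(−0.015403×142) ≈ 0.1122.
Accumulation ratio R = 1/(1 − f) ≈ 1/0.8878 ≈ 1.1264.
Single-dose peak C₀ = D/Vd = 1686/214 ≈ 7.879 mg/L.
Steady-state peak Cmax,ss = C₀·R ≈ 7.879 × 1.1264 ≈ 8.875 mg/L.
One interval later, Cmin,ss = Cmax,ss·e^(−kτ) ≈ 8.875 × 0.1122 ≈ 0.996 mg/L.
Trough 1.0 mg/L vs MEC 2 mg/L: subtherapeutic.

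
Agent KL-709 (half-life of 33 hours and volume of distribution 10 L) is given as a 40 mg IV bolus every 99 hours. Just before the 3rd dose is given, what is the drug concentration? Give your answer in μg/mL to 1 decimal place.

f = (1/2)^(τ/t½) = (1/2)^(99/33) ≈ 0.1250.
C₀ = D/Vd = 40/10 ≈ 4.000 μg/mL.
Before the 3rd dose, 2 doses have been given. Superposition: Cmin = C₀·(f + f²).
≈ 4.000 × (0.1250 + 0.0156) ≈ 4.000 × 0.1406 ≈ 0.562 μg/mL.

0.6 μg/mL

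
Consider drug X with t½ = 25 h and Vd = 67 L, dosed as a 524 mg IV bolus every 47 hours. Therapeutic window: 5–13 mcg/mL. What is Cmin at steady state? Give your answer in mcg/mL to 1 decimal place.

k = ln2/t½ = ln2/25 ≈ 0.027726 h⁻¹; fraction remaining f = e^(−kτ) = e^(−0.027726×47) ≈ 0.2717.
Accumulation ratio R = 1/(1 − f) ≈ 1/0.7283 ≈ 1.3731.
Each bolus raises the concentration by D/Vd = 524/67 ≈ 7.821 mcg/mL.
Cmax,ss = C₀/(1 − f) ≈ 7.821/0.7283 ≈ 10.739 mcg/mL.
Steady-state trough Cmin,ss = Cmax,ss·f ≈ 10.739 × 0.2717 ≈ 2.918 mcg/mL.
Trough 2.9 mcg/mL vs MEC 5 mcg/mL: subtherapeutic.

2.9 mcg/mL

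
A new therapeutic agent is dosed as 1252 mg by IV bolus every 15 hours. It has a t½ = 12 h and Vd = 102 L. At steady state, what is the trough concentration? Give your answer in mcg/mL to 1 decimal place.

k = ln2/t½ = ln2/12 ≈ 0.057762 h⁻¹; fraction remaining f = e^(−kτ) = e^(−0.057762×15) ≈ 0.4204.
Single-dose peak C₀ = D/Vd = 1252/102 ≈ 12.275 mcg/mL.
Steady-state trough Cmin,ss = C₀·f/(1−f) ≈ 12.275 × 0.4204/0.5796 ≈ 8.903 mcg/mL.

8.9 mcg/mL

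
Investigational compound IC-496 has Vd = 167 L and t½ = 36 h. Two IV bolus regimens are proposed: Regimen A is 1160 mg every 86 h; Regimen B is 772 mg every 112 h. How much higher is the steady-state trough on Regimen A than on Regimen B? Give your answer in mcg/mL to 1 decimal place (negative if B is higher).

1.0 mcg/mL

Regimen A: f = (1/2)^(86/36) ≈ 0.1909; Cmin,ss = (1160/167)·f/(1−f) ≈ 1.639 mcg/mL.
Regimen B: f = (1/2)^(112/36) ≈ 0.1157; Cmin,ss = (772/167)·f/(1−f) ≈ 0.605 mcg/mL.
Difference ≈ 1.639 − 0.605 ≈ 1.034 mcg/mL.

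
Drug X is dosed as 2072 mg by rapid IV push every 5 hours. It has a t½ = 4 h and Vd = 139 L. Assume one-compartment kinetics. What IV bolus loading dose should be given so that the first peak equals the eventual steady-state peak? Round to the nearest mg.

f = (1/2)^(5/4) ≈ 0.420448; accumulation ratio R = 1/(1−f) ≈ 1.72547.
Loading dose to hit Cmax,ss on first dose: D_load = D_maint·R ≈ 2072 × 1.72547 ≈ 3575.17 mg.

3575 mg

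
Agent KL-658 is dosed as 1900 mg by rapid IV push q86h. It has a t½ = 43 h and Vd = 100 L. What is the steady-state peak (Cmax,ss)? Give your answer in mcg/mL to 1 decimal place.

25.3 mcg/mL

The dosing interval is 2 half-lives, so f = 2^(−2) = 0.25.
Accumulation ratio R = 1/(1 − f) = 1/0.75 = 4/3.
Single-dose peak C₀ = D/Vd = 1900/100 = 19 mcg/mL.
Steady-state peak Cmax,ss = C₀·R = 19 × 4/3 ≈ 25.333 mcg/mL.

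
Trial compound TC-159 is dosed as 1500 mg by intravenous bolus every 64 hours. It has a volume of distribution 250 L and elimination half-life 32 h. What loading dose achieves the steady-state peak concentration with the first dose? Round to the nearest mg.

f = (1/2)^(64/32) ≈ 0.250000; accumulation ratio R = 1/(1−f) ≈ 1.33333.
Loading dose to hit Cmax,ss on first dose: D_load = D_maint·R ≈ 1500 × 1.33333 ≈ 1999.99 mg.

2000 mg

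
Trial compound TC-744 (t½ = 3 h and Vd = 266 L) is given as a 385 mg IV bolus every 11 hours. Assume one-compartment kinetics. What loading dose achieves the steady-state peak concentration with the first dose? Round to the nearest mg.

f = (1/2)^(11/3) ≈ 0.078745; accumulation ratio R = 1/(1−f) ≈ 1.08548.
Loading dose to hit Cmax,ss on first dose: D_load = D_maint·R ≈ 385 × 1.08548 ≈ 417.91 mg.

418 mg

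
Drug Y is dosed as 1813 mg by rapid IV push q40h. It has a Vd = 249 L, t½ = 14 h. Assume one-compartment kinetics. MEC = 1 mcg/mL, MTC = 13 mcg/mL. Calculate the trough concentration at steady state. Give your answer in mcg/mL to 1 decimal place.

k = ln2/t½ = ln2/14 ≈ 0.049511 h⁻¹; fraction remaining f = e^(−kτ) = e^(−0.049511×40) ≈ 0.1380.
Accumulation ratio R = 1/(1 − f) ≈ 1/0.8620 ≈ 1.1601.
Each bolus raises the concentration by D/Vd = 1813/249 ≈ 7.281 mcg/mL.
Cmax,ss = C₀/(1 − f) ≈ 7.281/0.8620 ≈ 8.447 mcg/mL.
Steady-state trough Cmin,ss = Cmax,ss·f ≈ 8.447 × 0.1380 ≈ 1.166 mcg/mL.
Trough 1.2 mcg/mL vs MEC 1 mcg/mL: adequate.

1.2 mcg/mL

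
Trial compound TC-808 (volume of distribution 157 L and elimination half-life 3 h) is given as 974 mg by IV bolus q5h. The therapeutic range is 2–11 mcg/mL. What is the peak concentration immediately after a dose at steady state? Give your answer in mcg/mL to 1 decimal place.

9.1 mcg/mL

Over one 5-h interval, 5/3 ≈ 1.6667 half-lives elapse, leaving f ≈ 0.3150 of each dose.
Accumulation ratio R = 1/(1 − f) ≈ 1/0.6850 ≈ 1.4599.
Each bolus raises the concentration by D/Vd = 974/157 ≈ 6.204 mcg/mL.
Steady-state peak Cmax,ss = C₀·R ≈ 6.204 × 1.4599 ≈ 9.057 mcg/mL.
Peak 9.1 mcg/mL vs MTC 11 mcg/mL: below toxic threshold.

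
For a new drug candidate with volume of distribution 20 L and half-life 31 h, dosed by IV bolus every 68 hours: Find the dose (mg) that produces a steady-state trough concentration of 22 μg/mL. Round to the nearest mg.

τ/t½ = 68/31 ≈ 2.1935, so f = (1/2)^(68/31) ≈ 0.218613.
Cmin,ss = (D/Vd)·f/(1−f), so D = Cmin,ss·Vd·(1−f)/f.
D = 22 × 20 × (1−f)/f ≈ 22 × 20 × 3.57429 ≈ 1572.69 mg.

1573 mg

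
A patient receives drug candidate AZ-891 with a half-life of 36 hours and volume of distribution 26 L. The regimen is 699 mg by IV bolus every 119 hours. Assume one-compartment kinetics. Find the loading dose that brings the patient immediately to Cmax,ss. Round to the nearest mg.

778 mg

f = (1/2)^(119/36) ≈ 0.101141; accumulation ratio R = 1/(1−f) ≈ 1.11252.
Loading dose to hit Cmax,ss on first dose: D_load = D_maint·R ≈ 699 × 1.11252 ≈ 777.65 mg.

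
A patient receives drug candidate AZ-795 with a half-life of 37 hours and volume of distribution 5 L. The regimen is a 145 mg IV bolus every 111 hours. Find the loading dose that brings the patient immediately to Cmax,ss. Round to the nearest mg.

166 mg

f = (1/2)^(111/37) ≈ 0.125000; accumulation ratio R = 1/(1−f) ≈ 1.14286.
Loading dose to hit Cmax,ss on first dose: D_load = D_maint·R ≈ 145 × 1.14286 ≈ 165.71 mg.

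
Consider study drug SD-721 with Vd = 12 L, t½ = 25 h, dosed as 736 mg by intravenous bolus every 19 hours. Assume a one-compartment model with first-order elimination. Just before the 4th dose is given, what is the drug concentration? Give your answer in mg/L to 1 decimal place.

70.2 mg/L

f = (1/2)^(τ/t½) = (1/2)^(19/25) ≈ 0.5905.
C₀ = D/Vd = 736/12 ≈ 61.333 mg/L.
Before the 4th dose, 3 doses have been given. Superposition: Cmin = C₀·(f + f² + … + f^3).
≈ 61.333 × (0.5905 + 0.3487 + 0.2059) ≈ 61.333 × 1.1451 ≈ 70.232 mg/L.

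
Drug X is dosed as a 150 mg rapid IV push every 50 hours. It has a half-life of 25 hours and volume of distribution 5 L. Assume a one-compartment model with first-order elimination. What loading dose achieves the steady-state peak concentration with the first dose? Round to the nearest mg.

f = (1/2)^(50/25) ≈ 0.250000; accumulation ratio R = 1/(1−f) ≈ 1.33333.
Loading dose to hit Cmax,ss on first dose: D_load = D_maint·R ≈ 150 × 1.33333 ≈ 200.00 mg.

200 mg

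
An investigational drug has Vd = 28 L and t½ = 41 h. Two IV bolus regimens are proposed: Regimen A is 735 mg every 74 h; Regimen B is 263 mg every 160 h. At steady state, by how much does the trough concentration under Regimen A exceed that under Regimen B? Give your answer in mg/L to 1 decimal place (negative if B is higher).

Regimen A: f = (1/2)^(74/41) ≈ 0.2862; Cmin,ss = (735/28)·f/(1−f) ≈ 10.525 mg/L.
Regimen B: f = (1/2)^(160/41) ≈ 0.0669; Cmin,ss = (263/28)·f/(1−f) ≈ 0.673 mg/L.
Difference ≈ 10.525 − 0.673 ≈ 9.852 mg/L.

9.9 mg/L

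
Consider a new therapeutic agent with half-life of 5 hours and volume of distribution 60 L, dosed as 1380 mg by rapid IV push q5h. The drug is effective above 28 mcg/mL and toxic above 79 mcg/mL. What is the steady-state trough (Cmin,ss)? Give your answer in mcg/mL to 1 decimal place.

τ = 5 h = 1 half-life, so f = (1/2)^1 = 0.5.
At steady state, R = 1/(1 − 0.5) = 2/1.
Single-dose peak C₀ = D/Vd = 1380/60 = 23 mcg/mL.
Steady-state peak Cmax,ss = C₀·R = 23 × 2/1 ≈ 46.000 mcg/mL.
Steady-state trough Cmin,ss = Cmax,ss·f ≈ 46.000 × 0.5 ≈ 23.000 mcg/mL.
Trough 23.0 mcg/mL vs MEC 28 mcg/mL: subtherapeutic.

23.0 mcg/mL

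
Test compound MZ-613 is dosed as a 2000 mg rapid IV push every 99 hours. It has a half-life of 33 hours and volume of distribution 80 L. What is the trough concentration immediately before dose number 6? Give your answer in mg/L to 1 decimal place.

3.6 mg/L

f = (1/2)^(τ/t½) = (1/2)^(99/33) ≈ 0.1250.
C₀ = D/Vd = 2000/80 ≈ 25.000 mg/L.
Before the 6th dose, 5 doses have been given. Superposition: Cmin = C₀·(f + f² + … + f^5).
≈ 25.000 × (0.1250 + 0.0156 + 0.0020 + 0.0002 + 0.0000) ≈ 25.000 × 0.1428 ≈ 3.570 mg/L.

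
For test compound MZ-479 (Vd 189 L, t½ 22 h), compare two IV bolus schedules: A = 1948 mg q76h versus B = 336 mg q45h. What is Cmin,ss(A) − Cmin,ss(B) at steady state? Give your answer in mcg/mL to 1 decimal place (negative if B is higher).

Regimen A: f = (1/2)^(76/22) ≈ 0.0912; Cmin,ss = (1948/189)·f/(1−f) ≈ 1.034 mcg/mL.
Regimen B: f = (1/2)^(45/22) ≈ 0.2422; Cmin,ss = (336/189)·f/(1−f) ≈ 0.568 mcg/mL.
Difference ≈ 1.034 − 0.568 ≈ 0.466 mcg/mL.

0.5 mcg/mL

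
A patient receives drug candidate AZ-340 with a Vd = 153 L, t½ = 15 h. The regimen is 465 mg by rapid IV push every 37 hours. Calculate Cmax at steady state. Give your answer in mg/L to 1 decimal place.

3.7 mg/L

τ/t½ = 37/15 ≈ 2.4667, so fraction remaining f = (1/2)^(37/15) ≈ 0.1809.
At steady state, accumulation factor R = 1/(1 − e^(−kτ)) ≈ 1.2209.
Single-dose peak C₀ = D/Vd = 465/153 ≈ 3.039 mg/L.
Steady-state peak Cmax,ss = C₀·R ≈ 3.039 × 1.2209 ≈ 3.710 mg/L.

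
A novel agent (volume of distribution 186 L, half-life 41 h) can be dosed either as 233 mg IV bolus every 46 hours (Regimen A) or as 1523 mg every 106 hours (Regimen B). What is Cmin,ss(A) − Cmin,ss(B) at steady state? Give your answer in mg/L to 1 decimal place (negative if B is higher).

-0.6 mg/L

Regimen A: f = (1/2)^(46/41) ≈ 0.4595; Cmin,ss = (233/186)·f/(1−f) ≈ 1.065 mg/L.
Regimen B: f = (1/2)^(106/41) ≈ 0.1666; Cmin,ss = (1523/186)·f/(1−f) ≈ 1.637 mg/L.
Difference ≈ 1.065 − 1.637 ≈ -0.572 mg/L.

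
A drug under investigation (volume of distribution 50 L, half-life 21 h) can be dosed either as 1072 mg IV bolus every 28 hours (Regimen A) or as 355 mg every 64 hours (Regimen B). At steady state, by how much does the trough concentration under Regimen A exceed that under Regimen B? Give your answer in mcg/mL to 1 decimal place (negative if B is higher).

Regimen A: f = (1/2)^(28/21) ≈ 0.3969; Cmin,ss = (1072/50)·f/(1−f) ≈ 14.110 mcg/mL.
Regimen B: f = (1/2)^(64/21) ≈ 0.1209; Cmin,ss = (355/50)·f/(1−f) ≈ 0.976 mcg/mL.
Difference ≈ 14.110 − 0.976 ≈ 13.134 mcg/mL.

13.1 mcg/mL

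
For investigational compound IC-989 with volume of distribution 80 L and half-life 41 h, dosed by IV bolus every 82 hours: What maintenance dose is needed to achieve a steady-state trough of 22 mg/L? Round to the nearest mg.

τ/t½ = 82/41 ≈ 2, so f = (1/2)^(82/41) ≈ 0.250000.
Cmin,ss = (D/Vd)·f/(1−f), so D = Cmin,ss·Vd·(1−f)/f.
D = 22 × 80 × (1−f)/f ≈ 22 × 80 × 3.00000 ≈ 5280.00 mg.

5280 mg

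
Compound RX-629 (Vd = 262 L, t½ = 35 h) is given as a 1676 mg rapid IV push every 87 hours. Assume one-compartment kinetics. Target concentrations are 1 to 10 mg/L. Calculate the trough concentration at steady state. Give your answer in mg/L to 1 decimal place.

1.4 mg/L

Over one 87-h interval, 87/35 ≈ 2.4857 half-lives elapse, leaving f ≈ 0.1785 of each dose.
Each bolus raises the concentration by D/Vd = 1676/262 ≈ 6.397 mg/L.
Steady-state trough Cmin,ss = C₀·f/(1−f) ≈ 6.397 × 0.1785/0.8215 ≈ 1.390 mg/L.
Trough 1.4 mg/L vs MEC 1 mg/L: adequate.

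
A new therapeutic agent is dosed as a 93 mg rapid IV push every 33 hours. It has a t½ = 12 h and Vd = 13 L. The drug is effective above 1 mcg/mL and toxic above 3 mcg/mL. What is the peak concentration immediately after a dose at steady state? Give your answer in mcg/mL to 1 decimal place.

Over one 33-h interval, 33/12 ≈ 2.75 half-lives elapse, leaving f ≈ 0.1487 of each dose.
At steady state, accumulation factor R = 1/(1 − e^(−kτ)) ≈ 1.1747.
Single-dose peak C₀ = D/Vd = 93/13 ≈ 7.154 mcg/mL.
Steady-state peak Cmax,ss = C₀·R ≈ 7.154 × 1.1747 ≈ 8.404 mcg/mL.
Peak 8.4 mcg/mL vs MTC 3 mcg/mL: exceeds toxic threshold.

8.4 mcg/mL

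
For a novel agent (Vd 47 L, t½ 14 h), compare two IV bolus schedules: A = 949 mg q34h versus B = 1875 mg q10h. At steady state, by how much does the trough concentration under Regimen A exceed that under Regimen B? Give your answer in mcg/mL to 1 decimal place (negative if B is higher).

-57.7 mcg/mL

Regimen A: f = (1/2)^(34/14) ≈ 0.1857; Cmin,ss = (949/47)·f/(1−f) ≈ 4.605 mcg/mL.
Regimen B: f = (1/2)^(10/14) ≈ 0.6095; Cmin,ss = (1875/47)·f/(1−f) ≈ 62.267 mcg/mL.
Difference ≈ 4.605 − 62.267 ≈ -57.662 mcg/mL.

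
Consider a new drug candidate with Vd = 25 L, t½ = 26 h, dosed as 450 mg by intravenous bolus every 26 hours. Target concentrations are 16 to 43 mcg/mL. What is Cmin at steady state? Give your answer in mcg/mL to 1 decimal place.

18.0 mcg/mL

The dosing interval is 1 half-life, so f = 2^(−1) = 0.5.
At steady state, R = 1/(1 − 0.5) = 2/1.
Single-dose peak C₀ = D/Vd = 450/25 = 18 mcg/mL.
Steady-state peak Cmax,ss = C₀·R = 18 × 2/1 ≈ 36.000 mcg/mL.
Steady-state trough Cmin,ss = Cmax,ss·f ≈ 36.000 × 0.5 ≈ 18.000 mcg/mL.
Trough 18.0 mcg/mL vs MEC 16 mcg/mL: adequate.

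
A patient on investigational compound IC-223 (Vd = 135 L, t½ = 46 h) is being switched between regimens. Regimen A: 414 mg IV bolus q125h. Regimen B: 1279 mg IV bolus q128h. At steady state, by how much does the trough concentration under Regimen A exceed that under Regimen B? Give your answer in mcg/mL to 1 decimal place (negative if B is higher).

Regimen A: f = (1/2)^(125/46) ≈ 0.1520; Cmin,ss = (414/135)·f/(1−f) ≈ 0.550 mcg/mL.
Regimen B: f = (1/2)^(128/46) ≈ 0.1453; Cmin,ss = (1279/135)·f/(1−f) ≈ 1.611 mcg/mL.
Difference ≈ 0.550 − 1.611 ≈ -1.061 mcg/mL.

-1.1 mcg/mL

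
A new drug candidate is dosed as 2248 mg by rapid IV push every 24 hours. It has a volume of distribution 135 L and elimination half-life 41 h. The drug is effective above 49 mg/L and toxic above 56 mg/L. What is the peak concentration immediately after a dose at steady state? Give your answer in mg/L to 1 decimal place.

k = ln2/t½ = ln2/41 ≈ 0.016906 h⁻¹; fraction remaining f = e^(−kτ) = e^(−0.016906×24) ≈ 0.6665.
At steady state, accumulation factor R = 1/(1 − e^(−kτ)) ≈ 2.9985.
Single-dose peak C₀ = D/Vd = 2248/135 ≈ 16.652 mg/L.
Steady-state peak Cmax,ss = C₀·R ≈ 16.652 × 2.9985 ≈ 49.931 mg/L.
Peak 49.9 mg/L vs MTC 56 mg/L: below toxic threshold.

49.9 mg/L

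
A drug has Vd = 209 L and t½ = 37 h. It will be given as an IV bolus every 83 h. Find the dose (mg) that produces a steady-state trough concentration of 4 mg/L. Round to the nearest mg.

τ/t½ = 83/37 ≈ 2.2432, so f = (1/2)^(83/37) ≈ 0.211211.
Cmin,ss = (D/Vd)·f/(1−f), so D = Cmin,ss·Vd·(1−f)/f.
D = 4 × 209 × (1−f)/f ≈ 4 × 209 × 3.73460 ≈ 3122.13 mg.

3122 mg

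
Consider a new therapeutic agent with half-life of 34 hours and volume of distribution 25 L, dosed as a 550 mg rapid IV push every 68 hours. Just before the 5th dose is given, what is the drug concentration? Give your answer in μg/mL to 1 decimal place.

f = (1/2)^(τ/t½) = (1/2)^(68/34) ≈ 0.2500.
C₀ = D/Vd = 550/25 ≈ 22.000 μg/mL.
Before the 5th dose, 4 doses have been given. Superposition: Cmin = C₀·(f + f² + … + f^4).
≈ 22.000 × (0.2500 + 0.0625 + 0.0156 + 0.0039) ≈ 22.000 × 0.3320 ≈ 7.304 μg/mL.

7.3 μg/mL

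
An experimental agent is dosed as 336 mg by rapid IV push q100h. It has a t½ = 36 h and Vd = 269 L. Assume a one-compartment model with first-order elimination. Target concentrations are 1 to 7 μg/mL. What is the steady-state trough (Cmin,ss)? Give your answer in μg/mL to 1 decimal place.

0.2 μg/mL

Over one 100-h interval, 100/36 ≈ 2.7778 half-lives elapse, leaving f ≈ 0.1458 of each dose.
Each bolus raises the concentration by D/Vd = 336/269 ≈ 1.249 μg/mL.
Steady-state trough Cmin,ss = C₀·f/(1−f) ≈ 1.249 × 0.1458/0.8542 ≈ 0.213 μg/mL.
Trough 0.2 μg/mL vs MEC 1 μg/mL: subtherapeutic.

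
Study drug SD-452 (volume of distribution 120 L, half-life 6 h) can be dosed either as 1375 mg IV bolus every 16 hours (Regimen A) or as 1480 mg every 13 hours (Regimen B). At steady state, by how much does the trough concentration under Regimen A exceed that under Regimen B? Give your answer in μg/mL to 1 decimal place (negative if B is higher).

-1.4 μg/mL

Regimen A: f = (1/2)^(16/6) ≈ 0.1575; Cmin,ss = (1375/120)·f/(1−f) ≈ 2.142 μg/mL.
Regimen B: f = (1/2)^(13/6) ≈ 0.2227; Cmin,ss = (1480/120)·f/(1−f) ≈ 3.534 μg/mL.
Difference ≈ 2.142 − 3.534 ≈ -1.392 μg/mL.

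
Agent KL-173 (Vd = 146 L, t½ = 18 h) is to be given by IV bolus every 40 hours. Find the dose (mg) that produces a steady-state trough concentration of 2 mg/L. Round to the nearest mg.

1071 mg

τ/t½ = 40/18 ≈ 2.2222, so f = (1/2)^(40/18) ≈ 0.214311.
Cmin,ss = (D/Vd)·f/(1−f), so D = Cmin,ss·Vd·(1−f)/f.
D = 2 × 146 × (1−f)/f ≈ 2 × 146 × 3.66612 ≈ 1070.51 mg.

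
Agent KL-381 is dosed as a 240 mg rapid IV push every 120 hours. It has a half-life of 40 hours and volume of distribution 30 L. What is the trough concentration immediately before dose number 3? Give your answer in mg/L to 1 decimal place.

f = (1/2)^(τ/t½) = (1/2)^(120/40) ≈ 0.1250.
C₀ = D/Vd = 240/30 ≈ 8.000 mg/L.
Before the 3rd dose, 2 doses have been given. Superposition: Cmin = C₀·(f + f²).
≈ 8.000 × (0.1250 + 0.0156) ≈ 8.000 × 0.1406 ≈ 1.125 mg/L.

1.1 mg/L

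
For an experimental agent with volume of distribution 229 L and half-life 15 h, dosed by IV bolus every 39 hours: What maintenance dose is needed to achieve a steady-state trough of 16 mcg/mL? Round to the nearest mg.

τ/t½ = 39/15 ≈ 2.6, so f = (1/2)^(39/15) ≈ 0.164938.
Cmin,ss = (D/Vd)·f/(1−f), so D = Cmin,ss·Vd·(1−f)/f.
D = 16 × 229 × (1−f)/f ≈ 16 × 229 × 5.06288 ≈ 18550.39 mg.

18550 mg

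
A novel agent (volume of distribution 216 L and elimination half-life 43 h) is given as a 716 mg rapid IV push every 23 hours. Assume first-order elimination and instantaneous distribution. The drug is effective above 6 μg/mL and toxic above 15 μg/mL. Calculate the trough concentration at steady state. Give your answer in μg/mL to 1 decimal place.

7.4 μg/mL

k = ln2/t½ = ln2/43 ≈ 0.016120 h⁻¹; fraction remaining f = e^(−kτ) = e^(−0.016120×23) ≈ 0.6902.
Each bolus raises the concentration by D/Vd = 716/216 ≈ 3.315 μg/mL.
Steady-state trough Cmin,ss = C₀·f/(1−f) ≈ 3.315 × 0.6902/0.3098 ≈ 7.385 μg/mL.
Trough 7.4 μg/mL vs MEC 6 μg/mL: adequate.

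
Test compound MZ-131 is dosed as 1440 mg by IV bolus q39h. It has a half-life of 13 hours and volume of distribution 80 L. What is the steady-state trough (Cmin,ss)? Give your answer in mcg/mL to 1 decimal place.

2.6 mcg/mL

τ = 39 h = 3 half-lives, so f = (1/2)^3 = 0.125.
At steady state, R = 1/(1 − 0.125) = 8/7.
Single-dose peak C₀ = D/Vd = 1440/80 = 18 mcg/mL.
Steady-state peak Cmax,ss = C₀·R = 18 × 8/7 ≈ 20.571 mcg/mL.
Steady-state trough Cmin,ss = Cmax,ss·f ≈ 20.571 × 0.125 ≈ 2.571 mcg/mL.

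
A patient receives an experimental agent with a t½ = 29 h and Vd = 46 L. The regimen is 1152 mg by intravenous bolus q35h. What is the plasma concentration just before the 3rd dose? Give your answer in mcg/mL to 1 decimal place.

f = (1/2)^(τ/t½) = (1/2)^(35/29) ≈ 0.4332.
C₀ = D/Vd = 1152/46 ≈ 25.043 mcg/mL.
Before the 3rd dose, 2 doses have been given. Superposition: Cmin = C₀·(f + f²).
≈ 25.043 × (0.4332 + 0.1877) ≈ 25.043 × 0.6209 ≈ 15.549 mcg/mL.

15.5 mcg/mL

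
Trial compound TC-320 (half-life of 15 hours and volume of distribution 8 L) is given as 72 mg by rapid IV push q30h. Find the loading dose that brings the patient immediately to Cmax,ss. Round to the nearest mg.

f = (1/2)^(30/15) ≈ 0.250000; accumulation ratio R = 1/(1−f) ≈ 1.33333.
Loading dose to hit Cmax,ss on first dose: D_load = D_maint·R ≈ 72 × 1.33333 ≈ 96.00 mg.

96 mg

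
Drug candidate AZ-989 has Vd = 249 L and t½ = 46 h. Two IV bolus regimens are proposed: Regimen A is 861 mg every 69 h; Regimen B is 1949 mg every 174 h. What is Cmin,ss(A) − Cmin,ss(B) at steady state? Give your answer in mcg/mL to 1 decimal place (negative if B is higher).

1.3 mcg/mL

Regimen A: f = (1/2)^(69/46) ≈ 0.3536; Cmin,ss = (861/249)·f/(1−f) ≈ 1.892 mcg/mL.
Regimen B: f = (1/2)^(174/46) ≈ 0.0727; Cmin,ss = (1949/249)·f/(1−f) ≈ 0.614 mcg/mL.
Difference ≈ 1.892 − 0.614 ≈ 1.278 mcg/mL.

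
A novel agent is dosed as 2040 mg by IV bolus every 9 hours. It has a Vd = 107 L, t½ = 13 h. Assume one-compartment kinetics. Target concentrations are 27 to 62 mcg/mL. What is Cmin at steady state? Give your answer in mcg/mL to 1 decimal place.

31.0 mcg/mL

τ/t½ = 9/13 ≈ 0.69231, so fraction remaining f = (1/2)^(9/13) ≈ 0.6189.
Accumulation ratio R = 1/(1 − f) ≈ 1/0.3811 ≈ 2.6240.
Each bolus raises the concentration by D/Vd = 2040/107 ≈ 19.065 mcg/mL.
Cmax,ss = C₀/(1 − f) ≈ 19.065/0.3811 ≈ 50.026 mcg/mL.
One interval later, Cmin,ss = Cmax,ss·e^(−kτ) ≈ 50.026 × 0.6189 ≈ 30.961 mcg/mL.
Trough 31.0 mcg/mL vs MEC 27 mcg/mL: adequate.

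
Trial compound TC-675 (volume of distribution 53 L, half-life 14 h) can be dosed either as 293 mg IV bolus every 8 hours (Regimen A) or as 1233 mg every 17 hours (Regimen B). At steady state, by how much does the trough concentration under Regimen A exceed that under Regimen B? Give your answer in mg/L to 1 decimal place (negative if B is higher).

Regimen A: f = (1/2)^(8/14) ≈ 0.6730; Cmin,ss = (293/53)·f/(1−f) ≈ 11.378 mg/L.
Regimen B: f = (1/2)^(17/14) ≈ 0.4310; Cmin,ss = (1233/53)·f/(1−f) ≈ 17.622 mg/L.
Difference ≈ 11.378 − 17.622 ≈ -6.244 mg/L.

-6.2 mg/L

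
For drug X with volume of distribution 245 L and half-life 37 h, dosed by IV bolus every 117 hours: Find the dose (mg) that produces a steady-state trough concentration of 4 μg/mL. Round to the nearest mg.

7793 mg

τ/t½ = 117/37 ≈ 3.1622, so f = (1/2)^(117/37) ≈ 0.111711.
Cmin,ss = (D/Vd)·f/(1−f), so D = Cmin,ss·Vd·(1−f)/f.
D = 4 × 245 × (1−f)/f ≈ 4 × 245 × 7.95167 ≈ 7792.64 mg.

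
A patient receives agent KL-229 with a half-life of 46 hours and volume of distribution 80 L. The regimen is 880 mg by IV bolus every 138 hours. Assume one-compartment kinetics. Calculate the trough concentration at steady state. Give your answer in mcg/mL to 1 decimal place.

1.6 mcg/mL

The dosing interval is 3 half-lives, so f = 2^(−3) = 0.125.
Accumulation ratio R = 1/(1 − f) = 1/0.875 = 8/7.
Single-dose peak C₀ = D/Vd = 880/80 = 11 mcg/mL.
Steady-state peak Cmax,ss = C₀·R = 11 × 8/7 ≈ 12.571 mcg/mL.
Steady-state trough Cmin,ss = Cmax,ss·f ≈ 12.571 × 0.125 ≈ 1.571 mcg/mL.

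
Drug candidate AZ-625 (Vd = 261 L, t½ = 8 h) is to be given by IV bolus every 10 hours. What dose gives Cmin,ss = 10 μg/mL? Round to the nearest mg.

τ/t½ = 10/8 ≈ 1.25, so f = (1/2)^(10/8) ≈ 0.420448.
Cmin,ss = (D/Vd)·f/(1−f), so D = Cmin,ss·Vd·(1−f)/f.
D = 10 × 261 × (1−f)/f ≈ 10 × 261 × 1.37842 ≈ 3597.68 mg.

3598 mg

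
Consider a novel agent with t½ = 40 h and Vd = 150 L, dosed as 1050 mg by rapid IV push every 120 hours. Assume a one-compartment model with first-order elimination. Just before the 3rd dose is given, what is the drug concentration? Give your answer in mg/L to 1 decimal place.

1.0 mg/L

f = (1/2)^(τ/t½) = (1/2)^(120/40) ≈ 0.1250.
C₀ = D/Vd = 1050/150 ≈ 7.000 mg/L.
Before the 3rd dose, 2 doses have been given. Superposition: Cmin = C₀·(f + f²).
≈ 7.000 × (0.1250 + 0.0156) ≈ 7.000 × 0.1406 ≈ 0.984 mg/L.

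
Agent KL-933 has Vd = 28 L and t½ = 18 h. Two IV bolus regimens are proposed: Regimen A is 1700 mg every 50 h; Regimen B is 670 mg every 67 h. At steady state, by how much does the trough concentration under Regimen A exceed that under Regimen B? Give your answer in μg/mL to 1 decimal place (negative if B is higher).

Regimen A: f = (1/2)^(50/18) ≈ 0.1458; Cmin,ss = (1700/28)·f/(1−f) ≈ 10.363 μg/mL.
Regimen B: f = (1/2)^(67/18) ≈ 0.0758; Cmin,ss = (670/28)·f/(1−f) ≈ 1.963 μg/mL.
Difference ≈ 10.363 − 1.963 ≈ 8.400 μg/mL.

8.4 μg/mL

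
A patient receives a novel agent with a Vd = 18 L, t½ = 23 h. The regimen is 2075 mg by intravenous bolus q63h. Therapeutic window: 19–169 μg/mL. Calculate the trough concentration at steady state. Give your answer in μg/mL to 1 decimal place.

k = ln2/t½ = ln2/23 ≈ 0.030137 h⁻¹; fraction remaining f = e^(−kτ) = e^(−0.030137×63) ≈ 0.1498.
Each bolus raises the concentration by D/Vd = 2075/18 ≈ 115.278 μg/mL.
Steady-state trough Cmin,ss = C₀·f/(1−f) ≈ 115.278 × 0.1498/0.8502 ≈ 20.311 μg/mL.
Trough 20.3 μg/mL vs MEC 19 μg/mL: adequate.

20.3 μg/mL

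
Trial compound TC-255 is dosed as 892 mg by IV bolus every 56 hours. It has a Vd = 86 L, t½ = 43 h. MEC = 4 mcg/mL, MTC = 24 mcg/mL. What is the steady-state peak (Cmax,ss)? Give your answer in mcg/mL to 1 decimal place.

17.4 mcg/mL

k = ln2/t½ = ln2/43 ≈ 0.016120 h⁻¹; fraction remaining f = e^(−kτ) = e^(−0.016120×56) ≈ 0.4055.
Accumulation ratio R = 1/(1 − f) ≈ 1/0.5945 ≈ 1.6821.
Each bolus raises the concentration by D/Vd = 892/86 ≈ 10.372 mcg/mL.
Steady-state peak Cmax,ss = C₀·R ≈ 10.372 × 1.6821 ≈ 17.447 mcg/mL.
Peak 17.4 mcg/mL vs MTC 24 mcg/mL: below toxic threshold.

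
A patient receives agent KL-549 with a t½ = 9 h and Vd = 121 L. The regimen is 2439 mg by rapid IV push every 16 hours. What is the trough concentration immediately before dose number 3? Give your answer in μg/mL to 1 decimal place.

7.6 μg/mL

f = (1/2)^(τ/t½) = (1/2)^(16/9) ≈ 0.2916.
C₀ = D/Vd = 2439/121 ≈ 20.157 μg/mL.
Before the 3rd dose, 2 doses have been given. Superposition: Cmin = C₀·(f + f²).
≈ 20.157 × (0.2916 + 0.0850) ≈ 20.157 × 0.3766 ≈ 7.591 μg/mL.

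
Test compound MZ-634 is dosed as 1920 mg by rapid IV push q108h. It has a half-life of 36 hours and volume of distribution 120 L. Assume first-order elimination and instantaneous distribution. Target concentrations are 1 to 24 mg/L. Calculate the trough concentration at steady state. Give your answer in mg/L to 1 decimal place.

τ = 108 h = 3 half-lives, so f = (1/2)^3 = 0.125.
At steady state, R = 1/(1 − 0.125) = 8/7.
Single-dose peak C₀ = D/Vd = 1920/120 = 16 mg/L.
Steady-state peak Cmax,ss = C₀·R = 16 × 8/7 ≈ 18.286 mg/L.
Steady-state trough Cmin,ss = Cmax,ss·f ≈ 18.286 × 0.125 ≈ 2.286 mg/L.
Trough 2.3 mg/L vs MEC 1 mg/L: adequate.

2.3 mg/L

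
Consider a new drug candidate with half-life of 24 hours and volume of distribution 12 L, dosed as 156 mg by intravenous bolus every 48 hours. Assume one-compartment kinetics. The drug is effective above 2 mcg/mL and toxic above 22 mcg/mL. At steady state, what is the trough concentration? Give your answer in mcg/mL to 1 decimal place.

4.3 mcg/mL

τ = 48 h = 2 half-lives, so f = (1/2)^2 = 0.25.
Accumulation ratio R = 1/(1 − f) = 1/0.75 = 4/3.
Single-dose peak C₀ = D/Vd = 156/12 = 13 mcg/mL.
Steady-state peak Cmax,ss = C₀·R = 13 × 4/3 ≈ 17.333 mcg/mL.
Steady-state trough Cmin,ss = Cmax,ss·f ≈ 17.333 × 0.25 ≈ 4.333 mcg/mL.
Trough 4.3 mcg/mL vs MEC 2 mcg/mL: adequate.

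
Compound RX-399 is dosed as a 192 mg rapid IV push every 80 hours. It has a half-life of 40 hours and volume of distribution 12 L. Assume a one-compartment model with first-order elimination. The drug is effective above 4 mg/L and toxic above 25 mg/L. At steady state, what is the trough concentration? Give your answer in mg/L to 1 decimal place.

5.3 mg/L

The dosing interval is 2 half-lives, so f = 2^(−2) = 0.25.
At steady state, R = 1/(1 − 0.25) = 4/3.
Single-dose peak C₀ = D/Vd = 192/12 = 16 mg/L.
Steady-state peak Cmax,ss = C₀·R = 16 × 4/3 ≈ 21.333 mg/L.
Steady-state trough Cmin,ss = Cmax,ss·f ≈ 21.333 × 0.25 ≈ 5.333 mg/L.
Trough 5.3 mg/L vs MEC 4 mg/L: adequate.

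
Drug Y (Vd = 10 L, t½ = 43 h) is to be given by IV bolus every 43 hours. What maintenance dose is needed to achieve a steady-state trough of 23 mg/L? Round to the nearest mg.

230 mg

τ/t½ = 43/43 ≈ 1, so f = (1/2)^(43/43) ≈ 0.500000.
Cmin,ss = (D/Vd)·f/(1−f), so D = Cmin,ss·Vd·(1−f)/f.
D = 23 × 10 × (1−f)/f ≈ 23 × 10 × 1.00000 ≈ 230.00 mg.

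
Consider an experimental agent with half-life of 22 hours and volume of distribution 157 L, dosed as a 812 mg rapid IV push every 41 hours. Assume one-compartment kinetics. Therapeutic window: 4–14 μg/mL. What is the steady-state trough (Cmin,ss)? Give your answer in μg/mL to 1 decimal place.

Over one 41-h interval, 41/22 ≈ 1.8636 half-lives elapse, leaving f ≈ 0.2748 of each dose.
At steady state, accumulation factor R = 1/(1 − e^(−kτ)) ≈ 1.3789.
Each bolus raises the concentration by D/Vd = 812/157 ≈ 5.172 μg/mL.
Steady-state peak Cmax,ss = C₀·R ≈ 5.172 × 1.3789 ≈ 7.132 μg/mL.
One interval later, Cmin,ss = Cmax,ss·e^(−kτ) ≈ 7.132 × 0.2748 ≈ 1.960 μg/mL.
Trough 2.0 μg/mL vs MEC 4 μg/mL: subtherapeutic.

2.0 μg/mL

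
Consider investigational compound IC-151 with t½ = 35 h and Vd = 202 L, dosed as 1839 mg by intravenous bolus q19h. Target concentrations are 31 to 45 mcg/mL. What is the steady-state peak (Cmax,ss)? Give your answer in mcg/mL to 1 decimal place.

29.0 mcg/mL

k = ln2/t½ = ln2/35 ≈ 0.019804 h⁻¹; fraction remaining f = e^(−kτ) = e^(−0.019804×19) ≈ 0.6864.
Accumulation ratio R = 1/(1 − f) ≈ 1/0.3136 ≈ 3.1888.
Each bolus raises the concentration by D/Vd = 1839/202 ≈ 9.104 mcg/mL.
Steady-state peak Cmax,ss = C₀·R ≈ 9.104 × 3.1888 ≈ 29.031 mcg/mL.
Peak 29.0 mcg/mL vs MTC 45 mcg/mL: below toxic threshold.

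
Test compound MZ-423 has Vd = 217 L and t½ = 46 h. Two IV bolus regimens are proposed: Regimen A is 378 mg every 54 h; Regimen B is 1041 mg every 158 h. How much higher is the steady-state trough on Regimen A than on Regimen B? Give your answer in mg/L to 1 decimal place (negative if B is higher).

0.9 mg/L

Regimen A: f = (1/2)^(54/46) ≈ 0.4432; Cmin,ss = (378/217)·f/(1−f) ≈ 1.387 mg/L.
Regimen B: f = (1/2)^(158/46) ≈ 0.0925; Cmin,ss = (1041/217)·f/(1−f) ≈ 0.489 mg/L.
Difference ≈ 1.387 − 0.489 ≈ 0.898 mg/L.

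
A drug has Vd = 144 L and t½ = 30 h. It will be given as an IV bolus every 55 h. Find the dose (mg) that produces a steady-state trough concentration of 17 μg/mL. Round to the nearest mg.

τ/t½ = 55/30 ≈ 1.8333, so f = (1/2)^(55/30) ≈ 0.280616.
Cmin,ss = (D/Vd)·f/(1−f), so D = Cmin,ss·Vd·(1−f)/f.
D = 17 × 144 × (1−f)/f ≈ 17 × 144 × 2.56359 ≈ 6275.67 mg.

6276 mg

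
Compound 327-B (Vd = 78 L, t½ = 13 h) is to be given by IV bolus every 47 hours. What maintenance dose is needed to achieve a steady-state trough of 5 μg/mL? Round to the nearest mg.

τ/t½ = 47/13 ≈ 3.6154, so f = (1/2)^(47/13) ≈ 0.081594.
Cmin,ss = (D/Vd)·f/(1−f), so D = Cmin,ss·Vd·(1−f)/f.
D = 5 × 78 × (1−f)/f ≈ 5 × 78 × 11.25580 ≈ 4389.76 mg.

4390 mg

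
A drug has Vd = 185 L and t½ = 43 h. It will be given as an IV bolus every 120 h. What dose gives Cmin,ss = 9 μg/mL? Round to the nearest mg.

9856 mg

τ/t½ = 120/43 ≈ 2.7907, so f = (1/2)^(120/43) ≈ 0.144516.
Cmin,ss = (D/Vd)·f/(1−f), so D = Cmin,ss·Vd·(1−f)/f.
D = 9 × 185 × (1−f)/f ≈ 9 × 185 × 5.91965 ≈ 9856.22 mg.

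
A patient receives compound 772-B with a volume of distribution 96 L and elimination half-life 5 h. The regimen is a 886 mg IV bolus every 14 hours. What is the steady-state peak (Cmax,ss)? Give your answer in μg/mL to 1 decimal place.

τ/t½ = 14/5 ≈ 2.8, so fraction remaining f = (1/2)^(14/5) ≈ 0.1436.
Accumulation ratio R = 1/(1 − f) ≈ 1/0.8564 ≈ 1.1677.
Each bolus raises the concentration by D/Vd = 886/96 ≈ 9.229 μg/mL.
Cmax,ss = C₀/(1 − f) ≈ 9.229/0.8564 ≈ 10.777 μg/mL.

10.8 μg/mL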